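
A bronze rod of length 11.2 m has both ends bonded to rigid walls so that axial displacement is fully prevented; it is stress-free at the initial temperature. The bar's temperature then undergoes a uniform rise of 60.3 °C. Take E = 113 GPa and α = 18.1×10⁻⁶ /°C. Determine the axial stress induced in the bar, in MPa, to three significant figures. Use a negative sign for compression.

Free thermal expansion αLΔT = 18.1e-6 · 11200 · 60.3 = 12.22 mm.
The walls impose strain ε = −(12.22)/11200 = -1.0914e-03; σ = Eε = 113000 · -1.0914e-03 = -123.3 MPa.

-123 MPa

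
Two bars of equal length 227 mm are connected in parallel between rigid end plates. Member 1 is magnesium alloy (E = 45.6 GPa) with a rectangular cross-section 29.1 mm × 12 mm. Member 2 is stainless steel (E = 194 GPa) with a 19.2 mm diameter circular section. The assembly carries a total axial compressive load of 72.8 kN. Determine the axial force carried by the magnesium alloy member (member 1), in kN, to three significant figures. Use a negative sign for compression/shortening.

-16.1 kN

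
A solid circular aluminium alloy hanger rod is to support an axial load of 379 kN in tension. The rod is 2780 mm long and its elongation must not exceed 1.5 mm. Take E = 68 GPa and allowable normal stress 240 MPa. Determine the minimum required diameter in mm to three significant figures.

115 mm

Required area A ≥ P/σ_allow = 379000/240 = 1579 mm².
For a solid circular section, d ≥ √(4A/π) = 44.84 mm.
Elongation limit: A ≥ PL/(Eδ_allow) = 379000·2780/(68000·1.5) = 10330 mm² ⇒ d ≥ 114.7 mm.
The elongation limit governs.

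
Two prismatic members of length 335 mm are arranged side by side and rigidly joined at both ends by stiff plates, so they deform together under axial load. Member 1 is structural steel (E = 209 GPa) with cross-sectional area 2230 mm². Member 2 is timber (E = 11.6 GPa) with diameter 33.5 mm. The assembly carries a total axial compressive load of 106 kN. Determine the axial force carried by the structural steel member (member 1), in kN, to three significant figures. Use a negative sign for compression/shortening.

A_2 = 881.4 mm².
Equal strain + equilibrium ⇒ each member carries load in proportion to AE: A₁E₁ = 466100000 N, A₂E₂ = 10220000 N, ΣAE = 476300000 N.
F₁ = P·A₁E₁/ΣAE = -106000·466100000/476300000 = -103700 N.

-104 kN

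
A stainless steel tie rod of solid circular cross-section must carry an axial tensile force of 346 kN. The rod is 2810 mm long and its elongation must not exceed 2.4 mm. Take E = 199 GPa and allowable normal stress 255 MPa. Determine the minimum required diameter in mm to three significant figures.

50.9 mm

Required area A ≥ P/σ_allow = 346000/255 = 1357 mm².
For a solid circular section, d ≥ √(4A/π) = 41.56 mm.
Elongation limit: A ≥ PL/(Eδ_allow) = 346000·2810/(199000·2.4) = 2036 mm² ⇒ d ≥ 50.91 mm.
The elongation limit governs.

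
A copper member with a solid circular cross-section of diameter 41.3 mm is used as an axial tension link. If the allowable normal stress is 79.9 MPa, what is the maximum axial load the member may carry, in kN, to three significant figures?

107 kN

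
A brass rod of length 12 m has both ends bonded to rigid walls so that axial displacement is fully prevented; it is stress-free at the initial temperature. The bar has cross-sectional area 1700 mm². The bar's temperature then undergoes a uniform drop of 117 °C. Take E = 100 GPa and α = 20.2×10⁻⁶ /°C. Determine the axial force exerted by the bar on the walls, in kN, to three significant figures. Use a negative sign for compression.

Free thermal expansion αLΔT = 20.2e-6 · 12000 · -117 = -28.36 mm.
The walls impose strain ε = −(-28.36)/12000 = 2.3634e-03; σ = Eε = 100000 · 2.3634e-03 = 236.3 MPa.
Wall reaction R = σ·A = 236.3·1700 = 401800 N = 401.8 kN.

402 kN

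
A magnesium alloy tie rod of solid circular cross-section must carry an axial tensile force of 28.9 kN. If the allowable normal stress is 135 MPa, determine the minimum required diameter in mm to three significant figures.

16.5 mm

Required area A ≥ P/σ_allow = 28900/135 = 214.1 mm².
For a solid circular section, d ≥ √(4A/π) = 16.51 mm.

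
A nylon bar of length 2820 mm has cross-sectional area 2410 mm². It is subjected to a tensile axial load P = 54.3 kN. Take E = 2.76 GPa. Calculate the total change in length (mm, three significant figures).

23.0 mm

δ_mech = NL/(AE) = 54300·2820/(2410·2760) = 23.02 mm.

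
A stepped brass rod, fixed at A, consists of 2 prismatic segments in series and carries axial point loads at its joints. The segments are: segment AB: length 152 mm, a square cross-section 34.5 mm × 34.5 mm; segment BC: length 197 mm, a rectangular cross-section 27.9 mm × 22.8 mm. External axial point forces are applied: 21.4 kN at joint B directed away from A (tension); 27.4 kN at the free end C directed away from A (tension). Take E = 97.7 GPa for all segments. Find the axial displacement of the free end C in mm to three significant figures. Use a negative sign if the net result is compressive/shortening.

Internal axial forces (sectioning from the free end, tension +): N_BC = 27.4 kN, N_AB = 48.8 kN.
A_AB = 1190 mm².
A_BC = 636.1 mm².
δ_AB = 48800·152/(1190·97700) = 0.06379 mm
δ_BC = 27400·197/(636.1·97700) = 0.08685 mm
δ = Σδ_i = 0.1506 mm.

0.151 mm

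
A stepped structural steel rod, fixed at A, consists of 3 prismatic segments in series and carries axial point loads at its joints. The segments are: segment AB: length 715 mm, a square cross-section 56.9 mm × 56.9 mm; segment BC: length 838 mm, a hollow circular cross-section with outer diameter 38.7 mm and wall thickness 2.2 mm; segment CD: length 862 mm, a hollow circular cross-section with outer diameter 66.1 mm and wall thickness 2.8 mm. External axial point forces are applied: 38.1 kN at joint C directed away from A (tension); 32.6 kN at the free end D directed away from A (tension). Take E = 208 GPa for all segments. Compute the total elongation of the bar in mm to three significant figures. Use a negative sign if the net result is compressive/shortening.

1.45 mm

Internal axial forces (sectioning from the free end, tension +): N_CD = 32.6 kN, N_BC = 70.7 kN, N_AB = 70.7 kN.
A_AB = 3238 mm².
A_BC = 252.3 mm².
A_CD = 556.8 mm².
δ_AB = 70700·715/(3238·208000) = 0.07507 mm
δ_BC = 70700·838/(252.3·208000) = 1.129 mm
δ_CD = 32600·862/(556.8·208000) = 0.2426 mm
δ = Σδ_i = 1.447 mm.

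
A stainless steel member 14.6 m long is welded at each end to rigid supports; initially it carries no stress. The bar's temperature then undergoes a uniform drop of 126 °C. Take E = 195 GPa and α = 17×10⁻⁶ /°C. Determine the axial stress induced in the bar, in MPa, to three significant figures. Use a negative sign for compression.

Free thermal expansion αLΔT = 17e-6 · 14600 · -126 = -31.27 mm.
The walls impose strain ε = −(-31.27)/14600 = 2.1420e-03; σ = Eε = 195000 · 2.1420e-03 = 417.7 MPa.

418 MPa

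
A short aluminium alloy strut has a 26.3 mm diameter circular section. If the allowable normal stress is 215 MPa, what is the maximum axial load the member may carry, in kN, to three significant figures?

A = 543.3 mm².
P_max = σ_allow · A = 215 · 543.3 = 116800 N = 116.8 kN.

117 kN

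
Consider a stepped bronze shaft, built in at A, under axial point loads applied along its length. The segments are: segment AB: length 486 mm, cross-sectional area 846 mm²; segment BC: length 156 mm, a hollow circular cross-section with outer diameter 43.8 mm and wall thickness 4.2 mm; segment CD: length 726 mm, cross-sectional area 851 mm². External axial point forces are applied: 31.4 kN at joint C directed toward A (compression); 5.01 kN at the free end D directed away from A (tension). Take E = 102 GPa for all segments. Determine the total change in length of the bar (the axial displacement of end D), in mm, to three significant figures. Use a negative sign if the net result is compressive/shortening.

-0.184 mm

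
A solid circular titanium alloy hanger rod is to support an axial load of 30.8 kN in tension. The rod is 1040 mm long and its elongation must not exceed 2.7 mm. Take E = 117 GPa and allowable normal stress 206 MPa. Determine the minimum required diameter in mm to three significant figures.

13.8 mm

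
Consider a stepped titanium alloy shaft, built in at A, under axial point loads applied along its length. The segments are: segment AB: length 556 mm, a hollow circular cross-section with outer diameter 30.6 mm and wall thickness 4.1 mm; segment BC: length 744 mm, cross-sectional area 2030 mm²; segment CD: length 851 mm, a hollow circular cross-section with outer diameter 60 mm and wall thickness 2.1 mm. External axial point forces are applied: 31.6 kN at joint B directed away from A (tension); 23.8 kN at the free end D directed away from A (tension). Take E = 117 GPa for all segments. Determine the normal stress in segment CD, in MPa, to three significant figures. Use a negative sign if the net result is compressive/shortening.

62.3 MPa

Internal axial forces (sectioning from the free end, tension +): N_CD = 23.8 kN, N_BC = 23.8 kN, N_AB = 55.4 kN.
A_CD = 382 mm².
σ_CD = N_CD/A_CD = 23800/382 = 62.31 MPa.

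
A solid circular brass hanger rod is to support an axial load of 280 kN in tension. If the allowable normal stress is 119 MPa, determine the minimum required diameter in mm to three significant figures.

54.7 mm

Required area A ≥ P/σ_allow = 280000/119 = 2353 mm².
For a solid circular section, d ≥ √(4A/π) = 54.73 mm.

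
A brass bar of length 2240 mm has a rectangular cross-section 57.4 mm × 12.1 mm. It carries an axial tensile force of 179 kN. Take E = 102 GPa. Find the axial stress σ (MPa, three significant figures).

258 MPa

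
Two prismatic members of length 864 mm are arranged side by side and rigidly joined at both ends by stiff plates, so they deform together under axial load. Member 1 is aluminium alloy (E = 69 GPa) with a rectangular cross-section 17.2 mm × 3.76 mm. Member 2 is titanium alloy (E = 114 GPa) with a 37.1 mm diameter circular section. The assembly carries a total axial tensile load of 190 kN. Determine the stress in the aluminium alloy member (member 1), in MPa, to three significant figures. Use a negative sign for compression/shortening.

103 MPa

A_1 = 64.67 mm².
A_2 = 1081 mm².
Equal strain + equilibrium ⇒ each member carries load in proportion to AE: A₁E₁ = 4462000 N, A₂E₂ = 123200000 N, ΣAE = 127700000 N.
σ₁ = P·E₁/ΣAE = 190000·69000/127700000 = 102.7 MPa.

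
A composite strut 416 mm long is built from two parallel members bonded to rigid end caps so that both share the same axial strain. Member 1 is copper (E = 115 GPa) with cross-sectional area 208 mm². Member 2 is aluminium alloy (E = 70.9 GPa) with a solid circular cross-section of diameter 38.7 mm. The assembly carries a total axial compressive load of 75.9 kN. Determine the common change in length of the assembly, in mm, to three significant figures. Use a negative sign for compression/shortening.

A_2 = 1176 mm².
Equal strain + equilibrium ⇒ each member carries load in proportion to AE: A₁E₁ = 23920000 N, A₂E₂ = 83400000 N, ΣAE = 107300000 N.
δ = PL/ΣAE = -75900·416/107300000 = -0.2942 mm.

-0.294 mm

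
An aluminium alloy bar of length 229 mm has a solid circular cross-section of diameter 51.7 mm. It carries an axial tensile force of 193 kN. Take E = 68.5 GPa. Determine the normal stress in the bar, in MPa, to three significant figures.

91.9 MPa

A = 2099 mm².
σ = N/A = 193000/2099 = 91.94 MPa.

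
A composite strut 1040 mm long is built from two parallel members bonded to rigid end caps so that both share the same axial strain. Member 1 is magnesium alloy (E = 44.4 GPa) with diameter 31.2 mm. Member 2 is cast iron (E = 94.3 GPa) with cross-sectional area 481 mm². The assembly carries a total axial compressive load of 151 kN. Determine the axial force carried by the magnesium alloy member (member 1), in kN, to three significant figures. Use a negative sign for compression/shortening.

-64.6 kN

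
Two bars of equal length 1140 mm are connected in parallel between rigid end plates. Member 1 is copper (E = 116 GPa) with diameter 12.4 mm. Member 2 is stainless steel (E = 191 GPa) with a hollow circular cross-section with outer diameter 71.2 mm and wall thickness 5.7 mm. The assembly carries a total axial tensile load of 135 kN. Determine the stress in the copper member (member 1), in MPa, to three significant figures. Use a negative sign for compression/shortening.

A_1 = 120.8 mm².
A_2 = 1173 mm².
Equal strain + equilibrium ⇒ each member carries load in proportion to AE: A₁E₁ = 14010000 N, A₂E₂ = 224000000 N, ΣAE = 238000000 N.
σ₁ = P·E₁/ΣAE = 135000·116000/238000000 = 65.79 MPa.

65.8 MPa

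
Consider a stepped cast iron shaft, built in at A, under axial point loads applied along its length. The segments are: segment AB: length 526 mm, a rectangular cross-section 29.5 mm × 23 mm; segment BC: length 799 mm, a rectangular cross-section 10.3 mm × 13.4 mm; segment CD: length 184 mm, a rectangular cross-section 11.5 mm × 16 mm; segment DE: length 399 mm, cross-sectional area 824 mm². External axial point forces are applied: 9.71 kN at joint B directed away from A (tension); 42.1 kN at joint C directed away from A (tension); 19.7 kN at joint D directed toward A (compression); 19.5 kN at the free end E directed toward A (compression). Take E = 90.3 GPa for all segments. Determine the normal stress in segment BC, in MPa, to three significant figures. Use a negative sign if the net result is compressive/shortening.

Internal axial forces (sectioning from the free end, tension +): N_DE = -19.5 kN, N_CD = -39.2 kN, N_BC = 2.9 kN, N_AB = 12.61 kN.
A_BC = 138 mm².
σ_BC = N_BC/A_BC = 2900/138 = 21.01 MPa.

21.0 MPa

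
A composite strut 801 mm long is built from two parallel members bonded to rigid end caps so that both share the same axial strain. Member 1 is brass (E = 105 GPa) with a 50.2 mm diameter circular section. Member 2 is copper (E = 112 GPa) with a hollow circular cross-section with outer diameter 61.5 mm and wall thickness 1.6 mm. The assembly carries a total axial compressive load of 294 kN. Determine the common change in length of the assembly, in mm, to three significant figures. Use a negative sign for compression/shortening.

-0.975 mm

A_1 = 1979 mm².
A_2 = 301.1 mm².
Equal strain + equilibrium ⇒ each member carries load in proportion to AE: A₁E₁ = 207800000 N, A₂E₂ = 33720000 N, ΣAE = 241500000 N.
δ = PL/ΣAE = -294000·801/241500000 = -0.975 mm.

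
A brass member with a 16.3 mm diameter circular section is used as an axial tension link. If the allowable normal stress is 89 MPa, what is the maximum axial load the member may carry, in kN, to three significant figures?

18.6 kN

A = 208.7 mm².
P_max = σ_allow · A = 89 · 208.7 = 18570 N = 18.57 kN.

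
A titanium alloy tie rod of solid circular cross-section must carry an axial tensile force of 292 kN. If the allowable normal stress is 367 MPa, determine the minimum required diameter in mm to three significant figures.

31.8 mm

Required area A ≥ P/σ_allow = 292000/367 = 795.6 mm².
For a solid circular section, d ≥ √(4A/π) = 31.83 mm.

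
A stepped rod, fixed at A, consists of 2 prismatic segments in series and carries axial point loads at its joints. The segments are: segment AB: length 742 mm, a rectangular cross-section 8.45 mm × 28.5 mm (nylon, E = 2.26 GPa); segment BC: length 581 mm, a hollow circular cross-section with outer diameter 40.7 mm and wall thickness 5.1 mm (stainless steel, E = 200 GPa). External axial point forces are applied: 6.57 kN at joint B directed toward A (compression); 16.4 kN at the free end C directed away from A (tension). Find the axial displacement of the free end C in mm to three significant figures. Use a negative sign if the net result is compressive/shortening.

13.5 mm

Internal axial forces (sectioning from the free end, tension +): N_BC = 16.4 kN, N_AB = 9.83 kN.
A_AB = 240.8 mm².
A_BC = 570.4 mm².
δ_AB = 9830·742/(240.8·2260) = 13.4 mm
δ_BC = 16400·581/(570.4·200000) = 0.08353 mm
δ = Σδ_i = 13.48 mm.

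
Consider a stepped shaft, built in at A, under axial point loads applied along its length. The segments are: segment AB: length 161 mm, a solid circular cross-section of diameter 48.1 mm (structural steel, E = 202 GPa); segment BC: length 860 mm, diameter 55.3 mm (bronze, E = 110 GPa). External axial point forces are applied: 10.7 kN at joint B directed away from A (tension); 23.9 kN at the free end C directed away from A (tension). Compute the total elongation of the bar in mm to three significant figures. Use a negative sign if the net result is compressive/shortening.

Internal axial forces (sectioning from the free end, tension +): N_BC = 23.9 kN, N_AB = 34.6 kN.
A_AB = 1817 mm².
A_BC = 2402 mm².
δ_AB = 34600·161/(1817·202000) = 0.01518 mm
δ_BC = 23900·860/(2402·110000) = 0.0778 mm
δ = Σδ_i = 0.09297 mm.

0.0930 mm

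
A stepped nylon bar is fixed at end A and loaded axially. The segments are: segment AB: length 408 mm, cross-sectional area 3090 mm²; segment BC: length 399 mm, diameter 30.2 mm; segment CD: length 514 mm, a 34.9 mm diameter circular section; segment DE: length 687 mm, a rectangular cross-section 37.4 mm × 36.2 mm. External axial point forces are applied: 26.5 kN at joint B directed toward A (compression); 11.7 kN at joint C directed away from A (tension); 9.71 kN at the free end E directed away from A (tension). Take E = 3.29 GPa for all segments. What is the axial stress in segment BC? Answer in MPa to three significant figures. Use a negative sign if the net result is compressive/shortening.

29.9 MPa

Internal axial forces (sectioning from the free end, tension +): N_DE = 9.71 kN, N_CD = 9.71 kN, N_BC = 21.41 kN, N_AB = -5.09 kN.
A_BC = 716.3 mm².
σ_BC = N_BC/A_BC = 21410/716.3 = 29.89 MPa.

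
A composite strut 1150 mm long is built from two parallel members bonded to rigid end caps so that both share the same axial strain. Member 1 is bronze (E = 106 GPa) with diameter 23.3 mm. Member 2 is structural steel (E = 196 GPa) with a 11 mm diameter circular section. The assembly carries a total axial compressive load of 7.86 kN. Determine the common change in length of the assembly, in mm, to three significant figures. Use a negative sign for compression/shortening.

-0.142 mm

A_1 = 426.4 mm².
A_2 = 95.03 mm².
Equal strain + equilibrium ⇒ each member carries load in proportion to AE: A₁E₁ = 45200000 N, A₂E₂ = 18630000 N, ΣAE = 63820000 N.
δ = PL/ΣAE = -7860·1150/63820000 = -0.1416 mm.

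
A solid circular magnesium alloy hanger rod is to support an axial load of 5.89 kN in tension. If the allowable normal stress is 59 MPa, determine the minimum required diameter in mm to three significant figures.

11.3 mm

Required area A ≥ P/σ_allow = 5890/59 = 99.83 mm².
For a solid circular section, d ≥ √(4A/π) = 11.27 mm.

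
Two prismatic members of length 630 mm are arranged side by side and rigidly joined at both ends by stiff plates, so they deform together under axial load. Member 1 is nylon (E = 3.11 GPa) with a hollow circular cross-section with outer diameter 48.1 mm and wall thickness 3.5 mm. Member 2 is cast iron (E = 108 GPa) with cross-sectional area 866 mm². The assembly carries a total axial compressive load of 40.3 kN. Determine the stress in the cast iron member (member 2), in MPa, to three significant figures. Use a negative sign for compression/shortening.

A_1 = 490.4 mm².
Equal strain + equilibrium ⇒ each member carries load in proportion to AE: A₁E₁ = 1525000 N, A₂E₂ = 93530000 N, ΣAE = 95050000 N.
σ₂ = P·E₂/ΣAE = -40300·108000/95050000 = -45.79 MPa.

-45.8 MPa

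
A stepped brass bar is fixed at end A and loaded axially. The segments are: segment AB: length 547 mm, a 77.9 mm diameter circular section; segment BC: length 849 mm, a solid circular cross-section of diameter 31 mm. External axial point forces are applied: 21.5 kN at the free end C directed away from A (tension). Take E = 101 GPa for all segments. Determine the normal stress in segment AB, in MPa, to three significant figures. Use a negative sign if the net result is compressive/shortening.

4.51 MPa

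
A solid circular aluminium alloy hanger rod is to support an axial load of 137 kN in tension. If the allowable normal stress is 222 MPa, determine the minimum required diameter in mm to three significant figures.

28.0 mm

Required area A ≥ P/σ_allow = 137000/222 = 617.1 mm².
For a solid circular section, d ≥ √(4A/π) = 28.03 mm.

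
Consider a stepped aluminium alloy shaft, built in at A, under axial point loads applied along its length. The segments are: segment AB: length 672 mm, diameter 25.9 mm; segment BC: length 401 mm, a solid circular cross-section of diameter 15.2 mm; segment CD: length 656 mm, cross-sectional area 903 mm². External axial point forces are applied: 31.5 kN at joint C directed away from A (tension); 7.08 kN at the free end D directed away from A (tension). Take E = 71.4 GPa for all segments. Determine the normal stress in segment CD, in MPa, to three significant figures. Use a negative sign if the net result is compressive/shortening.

7.84 MPa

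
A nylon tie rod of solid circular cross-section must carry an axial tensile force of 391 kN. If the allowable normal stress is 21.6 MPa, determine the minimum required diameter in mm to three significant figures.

Required area A ≥ P/σ_allow = 391000/21.6 = 18100 mm².
For a solid circular section, d ≥ √(4A/π) = 151.8 mm.

152 mm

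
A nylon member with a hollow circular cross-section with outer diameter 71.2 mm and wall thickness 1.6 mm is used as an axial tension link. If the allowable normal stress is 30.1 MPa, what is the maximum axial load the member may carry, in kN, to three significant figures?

A = 349.8 mm².
P_max = σ_allow · A = 30.1 · 349.8 = 10530 N = 10.53 kN.

10.5 kN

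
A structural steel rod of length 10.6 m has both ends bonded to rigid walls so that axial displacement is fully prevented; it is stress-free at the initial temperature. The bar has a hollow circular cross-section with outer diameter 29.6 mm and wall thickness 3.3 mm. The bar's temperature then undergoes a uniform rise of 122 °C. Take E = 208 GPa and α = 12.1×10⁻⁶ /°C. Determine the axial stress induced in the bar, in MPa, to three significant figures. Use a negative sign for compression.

-307 MPa

Free thermal expansion αLΔT = 12.1e-6 · 10600 · 122 = 15.65 mm.
The walls impose strain ε = −(15.65)/10600 = -1.4762e-03; σ = Eε = 208000 · -1.4762e-03 = -307 MPa.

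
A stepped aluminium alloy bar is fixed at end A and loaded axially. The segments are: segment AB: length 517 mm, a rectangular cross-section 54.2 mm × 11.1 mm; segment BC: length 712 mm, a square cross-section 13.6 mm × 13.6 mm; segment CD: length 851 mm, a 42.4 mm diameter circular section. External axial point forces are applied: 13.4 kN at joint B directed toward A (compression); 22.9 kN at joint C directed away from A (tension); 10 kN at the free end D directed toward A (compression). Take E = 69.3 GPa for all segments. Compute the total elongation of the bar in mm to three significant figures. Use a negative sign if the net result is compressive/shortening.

0.623 mm

Internal axial forces (sectioning from the free end, tension +): N_CD = -10 kN, N_BC = 12.9 kN, N_AB = -0.5 kN.
A_AB = 601.6 mm².
A_BC = 185 mm².
A_CD = 1412 mm².
δ_AB = -500·517/(601.6·69300) = -0.0062 mm
δ_BC = 12900·712/(185·69300) = 0.7166 mm
δ_CD = -10000·851/(1412·69300) = -0.08697 mm
δ = Σδ_i = 0.6234 mm.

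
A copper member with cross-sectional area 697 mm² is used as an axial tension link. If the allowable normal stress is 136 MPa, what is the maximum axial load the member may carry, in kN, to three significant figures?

94.8 kN

P_max = σ_allow · A = 136 · 697 = 94790 N = 94.79 kN.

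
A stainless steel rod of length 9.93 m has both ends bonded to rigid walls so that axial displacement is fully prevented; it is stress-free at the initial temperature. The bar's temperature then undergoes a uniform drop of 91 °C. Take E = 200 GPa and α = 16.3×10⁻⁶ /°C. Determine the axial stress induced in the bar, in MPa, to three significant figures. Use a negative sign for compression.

297 MPa

Free thermal expansion αLΔT = 16.3e-6 · 9930 · -91 = -14.73 mm.
The walls impose strain ε = −(-14.73)/9930 = 1.4833e-03; σ = Eε = 200000 · 1.4833e-03 = 296.7 MPa.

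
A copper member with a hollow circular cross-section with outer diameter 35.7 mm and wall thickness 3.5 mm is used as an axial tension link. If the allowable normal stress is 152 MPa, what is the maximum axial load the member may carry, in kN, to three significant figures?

53.8 kN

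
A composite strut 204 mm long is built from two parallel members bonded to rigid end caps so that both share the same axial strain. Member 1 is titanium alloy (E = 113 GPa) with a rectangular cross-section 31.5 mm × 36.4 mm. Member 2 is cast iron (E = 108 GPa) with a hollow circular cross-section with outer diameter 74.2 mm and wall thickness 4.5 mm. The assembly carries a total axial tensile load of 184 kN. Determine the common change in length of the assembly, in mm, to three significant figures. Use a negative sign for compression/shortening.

A_1 = 1147 mm².
A_2 = 985.4 mm².
Equal strain + equilibrium ⇒ each member carries load in proportion to AE: A₁E₁ = 129600000 N, A₂E₂ = 106400000 N, ΣAE = 236000000 N.
δ = PL/ΣAE = 184000·204/236000000 = 0.1591 mm.

0.159 mm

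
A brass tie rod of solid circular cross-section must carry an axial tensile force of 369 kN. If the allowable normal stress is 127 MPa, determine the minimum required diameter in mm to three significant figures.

60.8 mm

Required area A ≥ P/σ_allow = 369000/127 = 2906 mm².
For a solid circular section, d ≥ √(4A/π) = 60.82 mm.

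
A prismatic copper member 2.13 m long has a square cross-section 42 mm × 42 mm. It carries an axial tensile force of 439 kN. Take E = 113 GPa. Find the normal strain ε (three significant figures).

A = 1764 mm².
σ = N/A = 248.9 MPa; ε = σ/E = 248.9/113000 = 2.202e-03.

0.00220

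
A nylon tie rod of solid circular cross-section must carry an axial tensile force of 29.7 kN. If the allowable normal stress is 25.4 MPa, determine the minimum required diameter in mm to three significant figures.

38.6 mm

Required area A ≥ P/σ_allow = 29700/25.4 = 1169 mm².
For a solid circular section, d ≥ √(4A/π) = 38.58 mm.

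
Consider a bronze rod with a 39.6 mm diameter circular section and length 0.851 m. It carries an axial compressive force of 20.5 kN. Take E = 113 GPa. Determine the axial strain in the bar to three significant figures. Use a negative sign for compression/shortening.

A = 1232 mm².
σ = N/A = -16.64 MPa; ε = σ/E = -16.64/113000 = -1.473e-04.

-1.47e-04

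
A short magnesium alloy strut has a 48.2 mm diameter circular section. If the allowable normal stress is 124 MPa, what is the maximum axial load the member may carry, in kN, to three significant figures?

226 kN

A = 1825 mm².
P_max = σ_allow · A = 124 · 1825 = 226300 N = 226.3 kN.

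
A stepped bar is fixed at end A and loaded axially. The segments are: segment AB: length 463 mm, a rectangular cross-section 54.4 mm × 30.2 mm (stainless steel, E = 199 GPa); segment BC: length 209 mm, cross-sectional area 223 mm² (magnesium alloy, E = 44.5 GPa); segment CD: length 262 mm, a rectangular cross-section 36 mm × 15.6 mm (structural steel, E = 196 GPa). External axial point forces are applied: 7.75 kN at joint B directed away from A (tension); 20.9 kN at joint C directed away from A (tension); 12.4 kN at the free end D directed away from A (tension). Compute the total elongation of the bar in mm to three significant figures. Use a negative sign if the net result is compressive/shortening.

0.789 mm

Internal axial forces (sectioning from the free end, tension +): N_CD = 12.4 kN, N_BC = 33.3 kN, N_AB = 41.05 kN.
A_AB = 1643 mm².
A_CD = 561.6 mm².
δ_AB = 41050·463/(1643·199000) = 0.05813 mm
δ_BC = 33300·209/(223·44500) = 0.7013 mm
δ_CD = 12400·262/(561.6·196000) = 0.02951 mm
δ = Σδ_i = 0.789 mm.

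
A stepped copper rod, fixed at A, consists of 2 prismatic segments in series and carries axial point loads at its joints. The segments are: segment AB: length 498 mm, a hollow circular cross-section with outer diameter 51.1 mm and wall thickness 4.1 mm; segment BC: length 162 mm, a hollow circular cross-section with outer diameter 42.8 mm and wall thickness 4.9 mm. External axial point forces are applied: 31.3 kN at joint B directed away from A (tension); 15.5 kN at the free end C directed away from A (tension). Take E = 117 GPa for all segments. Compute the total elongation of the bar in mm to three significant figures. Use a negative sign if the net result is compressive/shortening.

0.366 mm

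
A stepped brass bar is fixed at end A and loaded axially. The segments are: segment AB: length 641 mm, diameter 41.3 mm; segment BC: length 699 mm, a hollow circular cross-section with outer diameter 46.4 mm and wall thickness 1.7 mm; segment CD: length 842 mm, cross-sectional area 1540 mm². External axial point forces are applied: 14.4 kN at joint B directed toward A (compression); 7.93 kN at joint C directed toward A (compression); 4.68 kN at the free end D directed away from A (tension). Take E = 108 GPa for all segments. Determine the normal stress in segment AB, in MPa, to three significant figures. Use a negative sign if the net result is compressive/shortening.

-13.2 MPa

Internal axial forces (sectioning from the free end, tension +): N_CD = 4.68 kN, N_BC = -3.25 kN, N_AB = -17.65 kN.
A_AB = 1340 mm².
σ_AB = N_AB/A_AB = -17650/1340 = -13.18 MPa.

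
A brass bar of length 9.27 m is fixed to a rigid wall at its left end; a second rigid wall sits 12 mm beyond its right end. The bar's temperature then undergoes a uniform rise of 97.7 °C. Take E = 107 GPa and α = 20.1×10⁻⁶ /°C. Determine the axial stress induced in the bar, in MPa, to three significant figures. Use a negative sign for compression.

-71.6 MPa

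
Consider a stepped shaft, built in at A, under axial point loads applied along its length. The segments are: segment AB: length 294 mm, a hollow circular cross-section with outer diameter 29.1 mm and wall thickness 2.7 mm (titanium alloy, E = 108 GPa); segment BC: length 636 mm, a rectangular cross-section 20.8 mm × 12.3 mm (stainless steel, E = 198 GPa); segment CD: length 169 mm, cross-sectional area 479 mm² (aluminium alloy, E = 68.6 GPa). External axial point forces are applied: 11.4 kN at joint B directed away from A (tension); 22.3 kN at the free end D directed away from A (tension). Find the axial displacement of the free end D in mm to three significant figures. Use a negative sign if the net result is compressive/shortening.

Internal axial forces (sectioning from the free end, tension +): N_CD = 22.3 kN, N_BC = 22.3 kN, N_AB = 33.7 kN.
A_AB = 223.9 mm².
A_BC = 255.8 mm².
δ_AB = 33700·294/(223.9·108000) = 0.4097 mm
δ_BC = 22300·636/(255.8·198000) = 0.28 mm
δ_CD = 22300·169/(479·68600) = 0.1147 mm
δ = Σδ_i = 0.8043 mm.

0.804 mm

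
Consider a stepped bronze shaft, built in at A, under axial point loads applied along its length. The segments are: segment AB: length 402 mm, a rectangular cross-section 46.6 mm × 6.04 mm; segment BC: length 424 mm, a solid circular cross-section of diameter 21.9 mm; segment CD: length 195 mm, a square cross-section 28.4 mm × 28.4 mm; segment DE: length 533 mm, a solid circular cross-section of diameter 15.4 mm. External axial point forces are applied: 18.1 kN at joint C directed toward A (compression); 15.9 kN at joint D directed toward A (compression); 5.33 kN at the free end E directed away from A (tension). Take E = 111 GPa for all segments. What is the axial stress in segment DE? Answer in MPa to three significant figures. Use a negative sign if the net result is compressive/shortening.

Internal axial forces (sectioning from the free end, tension +): N_DE = 5.33 kN, N_CD = -10.57 kN, N_BC = -28.67 kN, N_AB = -28.67 kN.
A_DE = 186.3 mm².
σ_DE = N_DE/A_DE = 5330/186.3 = 28.62 MPa.

28.6 MPa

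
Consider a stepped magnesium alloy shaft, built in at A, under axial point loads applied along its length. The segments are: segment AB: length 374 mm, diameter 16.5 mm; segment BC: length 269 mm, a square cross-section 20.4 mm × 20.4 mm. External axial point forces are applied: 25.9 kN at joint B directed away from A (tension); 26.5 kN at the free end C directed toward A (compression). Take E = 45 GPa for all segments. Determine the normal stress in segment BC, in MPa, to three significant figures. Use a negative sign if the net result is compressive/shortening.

Internal axial forces (sectioning from the free end, tension +): N_BC = -26.5 kN, N_AB = -0.6 kN.
A_BC = 416.2 mm².
σ_BC = N_BC/A_BC = -26500/416.2 = -63.68 MPa.

-63.7 MPa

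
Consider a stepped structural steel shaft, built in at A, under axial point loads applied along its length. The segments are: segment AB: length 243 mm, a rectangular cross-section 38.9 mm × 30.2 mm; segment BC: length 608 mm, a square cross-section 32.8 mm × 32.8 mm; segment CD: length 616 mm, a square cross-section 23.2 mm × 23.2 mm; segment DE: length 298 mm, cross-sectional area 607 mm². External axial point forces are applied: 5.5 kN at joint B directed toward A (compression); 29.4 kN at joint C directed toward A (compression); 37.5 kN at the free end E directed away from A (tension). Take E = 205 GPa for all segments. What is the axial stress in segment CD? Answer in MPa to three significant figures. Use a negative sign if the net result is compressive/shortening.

Internal axial forces (sectioning from the free end, tension +): N_DE = 37.5 kN, N_CD = 37.5 kN, N_BC = 8.1 kN, N_AB = 2.6 kN.
A_CD = 538.2 mm².
σ_CD = N_CD/A_CD = 37500/538.2 = 69.67 MPa.

69.7 MPa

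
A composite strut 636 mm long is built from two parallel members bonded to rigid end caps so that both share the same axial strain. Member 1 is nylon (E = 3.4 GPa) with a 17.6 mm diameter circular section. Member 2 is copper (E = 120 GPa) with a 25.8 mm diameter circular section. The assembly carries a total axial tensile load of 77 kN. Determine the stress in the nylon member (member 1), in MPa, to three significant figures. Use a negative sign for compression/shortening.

4.12 MPa

A_1 = 243.3 mm².
A_2 = 522.8 mm².
Equal strain + equilibrium ⇒ each member carries load in proportion to AE: A₁E₁ = 827200 N, A₂E₂ = 62740000 N, ΣAE = 63560000 N.
σ₁ = P·E₁/ΣAE = 77000·3400/63560000 = 4.119 MPa.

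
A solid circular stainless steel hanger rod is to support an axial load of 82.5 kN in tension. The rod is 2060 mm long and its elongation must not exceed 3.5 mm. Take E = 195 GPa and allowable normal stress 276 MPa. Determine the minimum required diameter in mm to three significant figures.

19.5 mm

Required area A ≥ P/σ_allow = 82500/276 = 298.9 mm².
For a solid circular section, d ≥ √(4A/π) = 19.51 mm.
Elongation limit: A ≥ PL/(Eδ_allow) = 82500·2060/(195000·3.5) = 249 mm² ⇒ d ≥ 17.81 mm.
The stress limit governs.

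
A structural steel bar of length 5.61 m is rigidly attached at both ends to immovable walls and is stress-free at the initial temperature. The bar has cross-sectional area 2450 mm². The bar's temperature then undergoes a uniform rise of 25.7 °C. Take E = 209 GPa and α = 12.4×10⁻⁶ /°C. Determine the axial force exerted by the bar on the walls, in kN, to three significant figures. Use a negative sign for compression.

-163 kN

Free thermal expansion αLΔT = 12.4e-6 · 5610 · 25.7 = 1.788 mm.
The walls impose strain ε = −(1.788)/5610 = -3.1868e-04; σ = Eε = 209000 · -3.1868e-04 = -66.6 MPa.
Wall reaction R = σ·A = -66.6·2450 = -163200 N = -163.2 kN.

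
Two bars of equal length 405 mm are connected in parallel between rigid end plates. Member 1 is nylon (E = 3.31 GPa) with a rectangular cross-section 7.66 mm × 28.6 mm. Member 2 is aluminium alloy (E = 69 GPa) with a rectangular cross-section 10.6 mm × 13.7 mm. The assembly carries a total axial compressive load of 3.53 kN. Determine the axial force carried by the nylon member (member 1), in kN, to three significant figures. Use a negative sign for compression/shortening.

-0.238 kN

A_1 = 219.1 mm².
A_2 = 145.2 mm².
Equal strain + equilibrium ⇒ each member carries load in proportion to AE: A₁E₁ = 725100 N, A₂E₂ = 10020000 N, ΣAE = 10750000 N.
F₁ = P·A₁E₁/ΣAE = -3530·725100/10750000 = -238.2 N.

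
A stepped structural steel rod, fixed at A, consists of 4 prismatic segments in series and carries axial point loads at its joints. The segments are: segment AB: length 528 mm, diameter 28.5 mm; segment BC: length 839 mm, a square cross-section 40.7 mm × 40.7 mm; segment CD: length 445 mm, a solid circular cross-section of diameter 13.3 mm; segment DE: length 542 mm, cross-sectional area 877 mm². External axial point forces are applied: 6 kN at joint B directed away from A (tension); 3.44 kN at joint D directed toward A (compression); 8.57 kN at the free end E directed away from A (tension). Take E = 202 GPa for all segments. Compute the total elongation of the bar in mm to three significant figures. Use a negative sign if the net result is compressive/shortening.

Internal axial forces (sectioning from the free end, tension +): N_DE = 8.57 kN, N_CD = 5.13 kN, N_BC = 5.13 kN, N_AB = 11.13 kN.
A_AB = 637.9 mm².
A_BC = 1656 mm².
A_CD = 138.9 mm².
δ_AB = 11130·528/(637.9·202000) = 0.0456 mm
δ_BC = 5130·839/(1656·202000) = 0.01286 mm
δ_CD = 5130·445/(138.9·202000) = 0.08135 mm
δ_DE = 8570·542/(877·202000) = 0.02622 mm
δ = Σδ_i = 0.166 mm.

0.166 mm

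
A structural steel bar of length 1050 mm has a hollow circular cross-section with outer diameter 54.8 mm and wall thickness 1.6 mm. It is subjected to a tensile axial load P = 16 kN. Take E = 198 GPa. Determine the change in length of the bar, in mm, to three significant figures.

0.317 mm

A = 267.4 mm².
δ_mech = NL/(AE) = 16000·1050/(267.4·198000) = 0.3173 mm.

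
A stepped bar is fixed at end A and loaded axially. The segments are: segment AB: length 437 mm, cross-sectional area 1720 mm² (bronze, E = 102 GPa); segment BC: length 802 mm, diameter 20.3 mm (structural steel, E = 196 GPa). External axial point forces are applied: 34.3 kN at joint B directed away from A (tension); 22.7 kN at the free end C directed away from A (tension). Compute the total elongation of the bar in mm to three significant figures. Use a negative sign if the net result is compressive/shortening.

0.429 mm

Internal axial forces (sectioning from the free end, tension +): N_BC = 22.7 kN, N_AB = 57 kN.
A_BC = 323.7 mm².
δ_AB = 57000·437/(1720·102000) = 0.142 mm
δ_BC = 22700·802/(323.7·196000) = 0.287 mm
δ = Σδ_i = 0.429 mm.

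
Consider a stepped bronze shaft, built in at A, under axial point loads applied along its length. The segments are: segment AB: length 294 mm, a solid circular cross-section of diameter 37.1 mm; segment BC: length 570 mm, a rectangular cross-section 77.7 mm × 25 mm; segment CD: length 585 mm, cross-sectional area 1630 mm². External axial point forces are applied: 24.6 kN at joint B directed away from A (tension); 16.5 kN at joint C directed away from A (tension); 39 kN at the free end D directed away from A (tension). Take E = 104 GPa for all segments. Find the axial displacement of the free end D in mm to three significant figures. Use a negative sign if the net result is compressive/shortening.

Internal axial forces (sectioning from the free end, tension +): N_CD = 39 kN, N_BC = 55.5 kN, N_AB = 80.1 kN.
A_AB = 1081 mm².
A_BC = 1942 mm².
δ_AB = 80100·294/(1081·104000) = 0.2095 mm
δ_BC = 55500·570/(1942·104000) = 0.1566 mm
δ_CD = 39000·585/(1630·104000) = 0.1346 mm
δ = Σδ_i = 0.5006 mm.

0.501 mm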